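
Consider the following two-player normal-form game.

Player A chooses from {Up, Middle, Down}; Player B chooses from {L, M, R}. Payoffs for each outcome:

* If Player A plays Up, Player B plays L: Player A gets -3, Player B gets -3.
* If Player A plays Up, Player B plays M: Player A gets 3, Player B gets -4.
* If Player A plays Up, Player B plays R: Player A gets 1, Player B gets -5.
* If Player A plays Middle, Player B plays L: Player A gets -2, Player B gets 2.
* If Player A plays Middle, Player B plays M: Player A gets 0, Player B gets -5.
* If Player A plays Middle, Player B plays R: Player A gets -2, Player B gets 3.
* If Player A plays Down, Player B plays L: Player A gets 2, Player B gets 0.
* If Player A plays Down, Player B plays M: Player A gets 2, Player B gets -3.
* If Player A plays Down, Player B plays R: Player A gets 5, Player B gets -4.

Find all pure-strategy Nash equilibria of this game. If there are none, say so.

Mark each player's best response to every combination of opponents' strategies; a profile where every player is best-responding is a pure Nash equilibrium.
Player A against L: payoffs -3, -2, 2 → best response Down.
Player A against M: payoffs 3, 0, 2 → best response Up.
Player A against R: payoffs 1, -2, 5 → best response Down.
Player B against Up: payoffs -3, -4, -5 → best response L.
Player B against Middle: payoffs 2, -5, 3 → best response R.
Player B against Down: payoffs 0, -3, -4 → best response L.
Mutual best responses: (Down, L).

The unique pure-strategy Nash equilibrium is (Down, L).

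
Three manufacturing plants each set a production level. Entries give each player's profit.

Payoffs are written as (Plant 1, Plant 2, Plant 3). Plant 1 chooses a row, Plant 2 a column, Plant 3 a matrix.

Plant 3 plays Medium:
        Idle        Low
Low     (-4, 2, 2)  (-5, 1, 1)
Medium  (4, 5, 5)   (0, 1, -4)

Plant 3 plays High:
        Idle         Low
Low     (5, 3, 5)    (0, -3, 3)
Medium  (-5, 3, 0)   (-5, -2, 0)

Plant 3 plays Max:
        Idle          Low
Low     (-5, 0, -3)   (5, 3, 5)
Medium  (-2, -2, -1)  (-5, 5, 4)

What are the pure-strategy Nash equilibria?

Mark each player's best response to every combination of opponents' strategies; a profile where every player is best-responding is a pure Nash equilibrium.
Plant 1 against (Idle, Medium): payoffs -4, 4 → best response Medium.
Plant 1 against (Idle, High): payoffs 5, -5 → best response Low.
Plant 1 against (Idle, Max): payoffs -5, -2 → best response Medium.
Plant 1 against (Low, Medium): payoffs -5, 0 → best response Medium.
Plant 1 against (Low, High): payoffs 0, -5 → best response Low.
Plant 1 against (Low, Max): payoffs 5, -5 → best response Low.
Plant 2 against (Low, Medium): payoffs 2, 1 → best response Idle.
Plant 2 against (Low, High): payoffs 3, -3 → best response Idle.
Plant 2 against (Low, Max): payoffs 0, 3 → best response Low.
Plant 2 against (Medium, Medium): payoffs 5, 1 → best response Idle.
Plant 2 against (Medium, High): payoffs 3, -2 → best response Idle.
Plant 2 against (Medium, Max): payoffs -2, 5 → best response Low.
Plant 3 against (Low, Idle): payoffs 2, 5, -3 → best response High.
Plant 3 against (Low, Low): payoffs 1, 3, 5 → best response Max.
Plant 3 against (Medium, Idle): payoffs 5, 0, -1 → best response Medium.
Plant 3 against (Medium, Low): payoffs -4, 0, 4 → best response Max.
Mutual best responses: (Low, Idle, High); (Low, Low, Max); (Medium, Idle, Medium).

Pure-strategy Nash equilibria: (Low, Idle, High); (Low, Low, Max); (Medium, Idle, Medium)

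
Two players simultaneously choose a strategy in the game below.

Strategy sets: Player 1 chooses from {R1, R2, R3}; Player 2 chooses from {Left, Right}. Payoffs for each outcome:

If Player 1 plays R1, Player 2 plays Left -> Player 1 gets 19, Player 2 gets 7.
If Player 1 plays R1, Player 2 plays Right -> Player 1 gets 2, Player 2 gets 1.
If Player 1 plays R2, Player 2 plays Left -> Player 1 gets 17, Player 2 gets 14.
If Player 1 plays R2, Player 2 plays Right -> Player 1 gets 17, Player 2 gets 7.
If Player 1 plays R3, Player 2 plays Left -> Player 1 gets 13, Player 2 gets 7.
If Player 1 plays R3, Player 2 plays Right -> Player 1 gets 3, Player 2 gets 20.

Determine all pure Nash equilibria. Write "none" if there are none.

Player 1 against Left: payoffs 19, 17, 13 → best response R1.
Player 1 against Right: payoffs 2, 17, 3 → best response R2.
Player 2 against R1: payoffs 7, 1 → best response Left.
Player 2 against R2: payoffs 14, 7 → best response Left.
Player 2 against R3: payoffs 7, 20 → best response Right.
Mutual best responses: (R1, Left).

The unique pure-strategy Nash equilibrium is (R1, Left).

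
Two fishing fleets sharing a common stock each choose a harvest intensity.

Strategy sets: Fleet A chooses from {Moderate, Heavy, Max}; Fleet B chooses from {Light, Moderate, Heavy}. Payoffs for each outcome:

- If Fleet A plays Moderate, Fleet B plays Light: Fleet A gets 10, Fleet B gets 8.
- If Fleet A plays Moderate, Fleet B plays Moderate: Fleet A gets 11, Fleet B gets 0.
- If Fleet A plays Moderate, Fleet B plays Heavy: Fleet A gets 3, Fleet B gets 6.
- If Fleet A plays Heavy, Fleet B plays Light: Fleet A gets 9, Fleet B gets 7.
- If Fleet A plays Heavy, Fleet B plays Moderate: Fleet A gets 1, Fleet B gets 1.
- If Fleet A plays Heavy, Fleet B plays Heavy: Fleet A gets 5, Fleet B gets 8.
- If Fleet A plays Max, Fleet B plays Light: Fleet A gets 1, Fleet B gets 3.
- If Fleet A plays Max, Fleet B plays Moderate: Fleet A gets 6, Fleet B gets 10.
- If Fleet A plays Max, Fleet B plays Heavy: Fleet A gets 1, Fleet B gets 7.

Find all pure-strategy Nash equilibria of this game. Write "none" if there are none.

(Moderate, Light); (Heavy, Heavy)

(Moderate, Light): Fleet A gets 10, best alternative 9; Fleet B gets 8, best alternative 6. No profitable deviation — NE.
(Moderate, Moderate): Fleet B can switch to Light (0 → 8). Not NE.
(Moderate, Heavy): Fleet A can switch to Heavy (3 → 5). Not NE.
(Heavy, Light): Fleet A can switch to Moderate (9 → 10). Not NE.
(Heavy, Moderate): Fleet A can switch to Moderate (1 → 11). Not NE.
(Heavy, Heavy): Fleet A gets 5, best alternative 3; Fleet B gets 8, best alternative 7. No profitable deviation — NE.
(Max, Light): Fleet A can switch to Moderate (1 → 10). Not NE.
(Max, Moderate): Fleet A can switch to Moderate (6 → 11). Not NE.
(Max, Heavy): Fleet A can switch to Moderate (1 → 3). Not NE.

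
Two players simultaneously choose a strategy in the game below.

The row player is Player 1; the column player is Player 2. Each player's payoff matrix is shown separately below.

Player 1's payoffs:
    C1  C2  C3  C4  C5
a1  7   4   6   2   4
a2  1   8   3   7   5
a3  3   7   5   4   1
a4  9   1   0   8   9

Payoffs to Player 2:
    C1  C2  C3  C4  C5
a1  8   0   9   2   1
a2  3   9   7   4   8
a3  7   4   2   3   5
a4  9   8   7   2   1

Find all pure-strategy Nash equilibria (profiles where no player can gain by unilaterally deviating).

Player 1 against C1: payoffs 7, 1, 3, 9 → best response a4.
Player 1 against C2: payoffs 4, 8, 7, 1 → best response a2.
Player 1 against C3: payoffs 6, 3, 5, 0 → best response a1.
Player 1 against C4: payoffs 2, 7, 4, 8 → best response a4.
Player 1 against C5: payoffs 4, 5, 1, 9 → best response a4.
Player 2 against a1: payoffs 8, 0, 9, 2, 1 → best response C3.
Player 2 against a2: payoffs 3, 9, 7, 4, 8 → best response C2.
Player 2 against a3: payoffs 7, 4, 2, 3, 5 → best response C1.
Player 2 against a4: payoffs 9, 8, 7, 2, 1 → best response C1.
Mutual best responses: (a1, C3); (a2, C2); (a4, C1).

(a1, C3) and (a2, C2) and (a4, C1)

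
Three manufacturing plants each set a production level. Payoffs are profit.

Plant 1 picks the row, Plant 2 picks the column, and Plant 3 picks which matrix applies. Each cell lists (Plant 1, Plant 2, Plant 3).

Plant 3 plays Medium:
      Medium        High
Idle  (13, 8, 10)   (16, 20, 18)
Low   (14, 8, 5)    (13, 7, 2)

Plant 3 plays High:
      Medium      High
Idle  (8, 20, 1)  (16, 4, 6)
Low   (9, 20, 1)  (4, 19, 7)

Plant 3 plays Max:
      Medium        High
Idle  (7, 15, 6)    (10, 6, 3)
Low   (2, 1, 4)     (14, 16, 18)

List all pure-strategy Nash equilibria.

The pure Nash equilibria are (Idle, High, Medium) and (Low, Medium, Medium) and (Low, High, Max).

Plant 1 against (Medium, Medium): payoffs 13, 14 → best response Low.
Plant 1 against (Medium, High): payoffs 8, 9 → best response Low.
Plant 1 against (Medium, Max): payoffs 7, 2 → best response Idle.
Plant 1 against (High, Medium): payoffs 16, 13 → best response Idle.
Plant 1 against (High, High): payoffs 16, 4 → best response Idle.
Plant 1 against (High, Max): payoffs 10, 14 → best response Low.
Plant 2 against (Idle, Medium): payoffs 8, 20 → best response High.
Plant 2 against (Idle, High): payoffs 20, 4 → best response Medium.
Plant 2 against (Idle, Max): payoffs 15, 6 → best response Medium.
Plant 2 against (Low, Medium): payoffs 8, 7 → best response Medium.
Plant 2 against (Low, High): payoffs 20, 19 → best response Medium.
Plant 2 against (Low, Max): payoffs 1, 16 → best response High.
Plant 3 against (Idle, Medium): payoffs 10, 1, 6 → best response Medium.
Plant 3 against (Idle, High): payoffs 18, 6, 3 → best response Medium.
Plant 3 against (Low, Medium): payoffs 5, 1, 4 → best response Medium.
Plant 3 against (Low, High): payoffs 2, 7, 18 → best response Max.
Mutual best responses: (Idle, High, Medium); (Low, Medium, Medium); (Low, High, Max).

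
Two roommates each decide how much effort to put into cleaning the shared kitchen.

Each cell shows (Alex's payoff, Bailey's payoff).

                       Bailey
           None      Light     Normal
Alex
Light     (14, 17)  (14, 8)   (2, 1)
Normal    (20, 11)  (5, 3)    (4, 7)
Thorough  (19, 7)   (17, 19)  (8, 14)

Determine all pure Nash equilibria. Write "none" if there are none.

Alex against None: payoffs 14, 20, 19 → best response Normal.
Alex against Light: payoffs 14, 5, 17 → best response Thorough.
Alex against Normal: payoffs 2, 4, 8 → best response Thorough.
Bailey against Light: payoffs 17, 8, 1 → best response None.
Bailey against Normal: payoffs 11, 3, 7 → best response None.
Bailey against Thorough: payoffs 7, 19, 14 → best response Light.
Mutual best responses: (Normal, None); (Thorough, Light).

(Normal, None); (Thorough, Light)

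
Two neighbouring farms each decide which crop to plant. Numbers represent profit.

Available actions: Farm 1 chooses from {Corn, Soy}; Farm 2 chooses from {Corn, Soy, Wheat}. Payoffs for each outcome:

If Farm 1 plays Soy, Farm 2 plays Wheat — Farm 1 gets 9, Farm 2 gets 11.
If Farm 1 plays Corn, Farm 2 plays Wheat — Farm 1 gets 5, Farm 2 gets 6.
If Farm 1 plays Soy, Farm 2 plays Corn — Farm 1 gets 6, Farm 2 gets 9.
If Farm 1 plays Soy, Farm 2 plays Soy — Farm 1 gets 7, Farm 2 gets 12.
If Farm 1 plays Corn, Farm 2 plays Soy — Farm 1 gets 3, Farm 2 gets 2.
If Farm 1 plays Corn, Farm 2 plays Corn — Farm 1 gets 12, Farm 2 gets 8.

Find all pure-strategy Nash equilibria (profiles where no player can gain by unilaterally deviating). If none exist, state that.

The pure Nash equilibria are (Corn, Corn); (Soy, Soy).

(Corn, Corn): Farm 1 gets 12, best alternative 6; Farm 2 gets 8, best alternative 6. No profitable deviation — NE.
(Corn, Soy): Farm 1 can switch to Soy (3 → 7). Not NE.
(Corn, Wheat): Farm 1 can switch to Soy (5 → 9). Not NE.
(Soy, Corn): Farm 1 can switch to Corn (6 → 12). Not NE.
(Soy, Soy): Farm 1 gets 7, best alternative 3; Farm 2 gets 12, best alternative 11. No profitable deviation — NE.
(Soy, Wheat): Farm 2 can switch to Soy (11 → 12). Not NE.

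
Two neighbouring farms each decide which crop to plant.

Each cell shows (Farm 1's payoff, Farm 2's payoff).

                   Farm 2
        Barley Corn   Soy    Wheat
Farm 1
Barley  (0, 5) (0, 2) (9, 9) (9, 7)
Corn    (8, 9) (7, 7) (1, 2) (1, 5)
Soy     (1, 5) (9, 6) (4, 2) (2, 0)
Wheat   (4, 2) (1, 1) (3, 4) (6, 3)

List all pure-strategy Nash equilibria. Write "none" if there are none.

(Barley, Soy), (Corn, Barley), (Soy, Corn)

For each player, find the best response to each opponent profile; mutual best responses are the pure NE.
Farm 1 against Barley: payoffs 0, 8, 1, 4 → best response Corn.
Farm 1 against Corn: payoffs 0, 7, 9, 1 → best response Soy.
Farm 1 against Soy: payoffs 9, 1, 4, 3 → best response Barley.
Farm 1 against Wheat: payoffs 9, 1, 2, 6 → best response Barley.
Farm 2 against Barley: payoffs 5, 2, 9, 7 → best response Soy.
Farm 2 against Corn: payoffs 9, 7, 2, 5 → best response Barley.
Farm 2 against Soy: payoffs 5, 6, 2, 0 → best response Corn.
Farm 2 against Wheat: payoffs 2, 1, 4, 3 → best response Soy.
Mutual best responses: (Barley, Soy); (Corn, Barley); (Soy, Corn).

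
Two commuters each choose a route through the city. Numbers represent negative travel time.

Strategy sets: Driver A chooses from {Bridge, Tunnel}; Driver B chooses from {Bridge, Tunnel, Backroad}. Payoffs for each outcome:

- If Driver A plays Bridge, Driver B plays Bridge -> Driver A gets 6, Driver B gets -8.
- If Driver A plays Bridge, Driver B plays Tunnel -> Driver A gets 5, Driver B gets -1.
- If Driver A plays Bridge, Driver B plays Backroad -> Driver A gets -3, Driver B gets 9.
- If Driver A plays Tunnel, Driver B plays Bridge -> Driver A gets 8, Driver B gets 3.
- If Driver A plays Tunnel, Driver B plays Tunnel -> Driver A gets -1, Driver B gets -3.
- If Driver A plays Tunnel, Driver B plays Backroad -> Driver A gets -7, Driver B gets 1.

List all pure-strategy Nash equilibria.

For each strategy profile, look for a profitable unilateral deviation.
(Bridge, Bridge): Driver A can switch to Tunnel (6 → 8). Not NE.
(Bridge, Tunnel): Driver B can switch to Backroad (-1 → 9). Not NE.
(Bridge, Backroad): Driver A gets -3, best alternative -7; Driver B gets 9, best alternative -1. No profitable deviation — NE.
(Tunnel, Bridge): Driver A gets 8, best alternative 6; Driver B gets 3, best alternative 1. No profitable deviation — NE.
(Tunnel, Tunnel): Driver A can switch to Bridge (-1 → 5). Not NE.
(Tunnel, Backroad): Driver A can switch to Bridge (-7 → -3). Not NE.

The pure Nash equilibria are (Bridge, Backroad); (Tunnel, Bridge).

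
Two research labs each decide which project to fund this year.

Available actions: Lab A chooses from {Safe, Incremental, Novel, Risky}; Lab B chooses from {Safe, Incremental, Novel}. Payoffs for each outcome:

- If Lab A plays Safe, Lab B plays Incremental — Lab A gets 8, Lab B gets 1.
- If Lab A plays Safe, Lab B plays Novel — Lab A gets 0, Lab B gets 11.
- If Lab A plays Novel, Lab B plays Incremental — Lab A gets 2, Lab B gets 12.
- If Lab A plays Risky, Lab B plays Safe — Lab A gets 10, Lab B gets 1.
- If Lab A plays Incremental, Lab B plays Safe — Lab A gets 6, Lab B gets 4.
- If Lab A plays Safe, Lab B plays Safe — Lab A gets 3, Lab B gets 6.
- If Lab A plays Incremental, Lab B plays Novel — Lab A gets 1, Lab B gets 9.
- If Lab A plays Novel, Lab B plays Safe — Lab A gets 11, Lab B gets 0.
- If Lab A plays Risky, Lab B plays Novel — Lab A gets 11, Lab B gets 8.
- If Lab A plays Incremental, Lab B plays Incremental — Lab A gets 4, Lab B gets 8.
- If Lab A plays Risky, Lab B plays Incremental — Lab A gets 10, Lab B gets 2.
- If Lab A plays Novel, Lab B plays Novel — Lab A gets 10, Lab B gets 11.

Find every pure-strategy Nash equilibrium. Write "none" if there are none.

(Risky, Novel)

For each strategy profile, look for a profitable unilateral deviation.
(Safe, Safe): Lab A can switch to Incremental (3 → 6). Not NE.
(Safe, Incremental): Lab A can switch to Risky (8 → 10). Not NE.
(Safe, Novel): Lab A can switch to Incremental (0 → 1). Not NE.
(Incremental, Safe): Lab A can switch to Novel (6 → 11). Not NE.
(Incremental, Incremental): Lab A can switch to Safe (4 → 8). Not NE.
(Incremental, Novel): Lab A can switch to Novel (1 → 10). Not NE.
(Risky, Novel): Lab A gets 11, best alternative 10; Lab B gets 8, best alternative 2. No profitable deviation — NE.
(The remaining 5 profiles each have a profitable deviation by the same check.)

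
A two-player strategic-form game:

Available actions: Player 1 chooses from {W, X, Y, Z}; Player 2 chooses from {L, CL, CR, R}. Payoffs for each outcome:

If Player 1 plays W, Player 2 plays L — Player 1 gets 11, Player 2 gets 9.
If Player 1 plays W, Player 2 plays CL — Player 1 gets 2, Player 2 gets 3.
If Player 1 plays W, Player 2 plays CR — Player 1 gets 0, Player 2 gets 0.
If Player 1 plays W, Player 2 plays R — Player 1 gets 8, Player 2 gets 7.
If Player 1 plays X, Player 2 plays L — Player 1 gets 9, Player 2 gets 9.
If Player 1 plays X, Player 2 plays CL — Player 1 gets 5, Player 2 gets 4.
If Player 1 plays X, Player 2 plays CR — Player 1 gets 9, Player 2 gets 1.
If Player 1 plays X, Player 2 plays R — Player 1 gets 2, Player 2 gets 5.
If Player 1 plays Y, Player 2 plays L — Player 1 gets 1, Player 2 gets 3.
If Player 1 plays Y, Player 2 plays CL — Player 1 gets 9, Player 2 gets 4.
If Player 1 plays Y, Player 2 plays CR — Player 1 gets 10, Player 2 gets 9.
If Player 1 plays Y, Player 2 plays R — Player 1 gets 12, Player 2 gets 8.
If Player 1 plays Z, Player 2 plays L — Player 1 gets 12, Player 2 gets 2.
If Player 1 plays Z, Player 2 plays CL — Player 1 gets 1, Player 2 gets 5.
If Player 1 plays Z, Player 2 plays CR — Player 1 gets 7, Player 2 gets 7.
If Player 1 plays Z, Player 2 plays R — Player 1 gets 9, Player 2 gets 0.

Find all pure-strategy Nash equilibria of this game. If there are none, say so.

Pure NE: (Y, CR)

For each strategy profile, look for a profitable unilateral deviation.
(W, L): Player 1 can switch to Z (11 → 12). Not NE.
(W, CL): Player 1 can switch to X (2 → 5). Not NE.
(W, CR): Player 1 can switch to X (0 → 9). Not NE.
(W, R): Player 1 can switch to Y (8 → 12). Not NE.
(X, L): Player 1 can switch to W (9 → 11). Not NE.
(X, CL): Player 1 can switch to Y (5 → 9). Not NE.
(X, CR): Player 1 can switch to Y (9 → 10). Not NE.
(X, R): Player 1 can switch to W (2 → 8). Not NE.
(Y, L): Player 1 can switch to W (1 → 11). Not NE.
(Y, CL): Player 2 can switch to CR (4 → 9). Not NE.
(Y, CR): Player 1 gets 10, best alternative 9; Player 2 gets 9, best alternative 8. No profitable deviation — NE.
(Y, R): Player 2 can switch to CR (8 → 9). Not NE.
(Z, L): Player 2 can switch to CL (2 → 5). Not NE.
(The remaining 3 profiles each have a profitable deviation by the same check.)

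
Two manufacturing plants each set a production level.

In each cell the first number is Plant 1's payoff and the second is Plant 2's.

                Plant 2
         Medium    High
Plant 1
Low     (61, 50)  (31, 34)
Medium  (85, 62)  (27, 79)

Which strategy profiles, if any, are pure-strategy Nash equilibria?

Mark each player's best response to every combination of opponents' strategies; a profile where every player is best-responding is a pure Nash equilibrium.
Plant 1 against Medium: payoffs 61, 85 → best response Medium.
Plant 1 against High: payoffs 31, 27 → best response Low.
Plant 2 against Low: payoffs 50, 34 → best response Medium.
Plant 2 against Medium: payoffs 62, 79 → best response High.
No profile is a mutual best response for all players.

No pure-strategy Nash equilibrium.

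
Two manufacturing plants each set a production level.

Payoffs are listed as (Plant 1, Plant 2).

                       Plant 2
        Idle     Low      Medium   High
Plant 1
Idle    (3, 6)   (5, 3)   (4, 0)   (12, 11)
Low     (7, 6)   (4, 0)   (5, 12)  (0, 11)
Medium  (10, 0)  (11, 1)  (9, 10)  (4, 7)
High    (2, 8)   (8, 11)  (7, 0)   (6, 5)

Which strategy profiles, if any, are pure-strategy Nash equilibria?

For each strategy profile, look for a profitable unilateral deviation.
(Idle, Idle): Plant 1 can switch to Low (3 → 7). Not NE.
(Idle, Low): Plant 1 can switch to Medium (5 → 11). Not NE.
(Idle, Medium): Plant 1 can switch to Low (4 → 5). Not NE.
(Idle, High): Plant 1 gets 12, best alternative 6; Plant 2 gets 11, best alternative 6. No profitable deviation — NE.
(Low, Idle): Plant 1 can switch to Medium (7 → 10). Not NE.
(Low, Low): Plant 1 can switch to Idle (4 → 5). Not NE.
(Low, Medium): Plant 1 can switch to Medium (5 → 9). Not NE.
(Medium, Medium): Plant 1 gets 9, best alternative 7; Plant 2 gets 10, best alternative 7. No profitable deviation — NE.
(The remaining 8 profiles each have a profitable deviation by the same check.)

Pure-strategy Nash equilibria: (Idle, High); (Medium, Medium)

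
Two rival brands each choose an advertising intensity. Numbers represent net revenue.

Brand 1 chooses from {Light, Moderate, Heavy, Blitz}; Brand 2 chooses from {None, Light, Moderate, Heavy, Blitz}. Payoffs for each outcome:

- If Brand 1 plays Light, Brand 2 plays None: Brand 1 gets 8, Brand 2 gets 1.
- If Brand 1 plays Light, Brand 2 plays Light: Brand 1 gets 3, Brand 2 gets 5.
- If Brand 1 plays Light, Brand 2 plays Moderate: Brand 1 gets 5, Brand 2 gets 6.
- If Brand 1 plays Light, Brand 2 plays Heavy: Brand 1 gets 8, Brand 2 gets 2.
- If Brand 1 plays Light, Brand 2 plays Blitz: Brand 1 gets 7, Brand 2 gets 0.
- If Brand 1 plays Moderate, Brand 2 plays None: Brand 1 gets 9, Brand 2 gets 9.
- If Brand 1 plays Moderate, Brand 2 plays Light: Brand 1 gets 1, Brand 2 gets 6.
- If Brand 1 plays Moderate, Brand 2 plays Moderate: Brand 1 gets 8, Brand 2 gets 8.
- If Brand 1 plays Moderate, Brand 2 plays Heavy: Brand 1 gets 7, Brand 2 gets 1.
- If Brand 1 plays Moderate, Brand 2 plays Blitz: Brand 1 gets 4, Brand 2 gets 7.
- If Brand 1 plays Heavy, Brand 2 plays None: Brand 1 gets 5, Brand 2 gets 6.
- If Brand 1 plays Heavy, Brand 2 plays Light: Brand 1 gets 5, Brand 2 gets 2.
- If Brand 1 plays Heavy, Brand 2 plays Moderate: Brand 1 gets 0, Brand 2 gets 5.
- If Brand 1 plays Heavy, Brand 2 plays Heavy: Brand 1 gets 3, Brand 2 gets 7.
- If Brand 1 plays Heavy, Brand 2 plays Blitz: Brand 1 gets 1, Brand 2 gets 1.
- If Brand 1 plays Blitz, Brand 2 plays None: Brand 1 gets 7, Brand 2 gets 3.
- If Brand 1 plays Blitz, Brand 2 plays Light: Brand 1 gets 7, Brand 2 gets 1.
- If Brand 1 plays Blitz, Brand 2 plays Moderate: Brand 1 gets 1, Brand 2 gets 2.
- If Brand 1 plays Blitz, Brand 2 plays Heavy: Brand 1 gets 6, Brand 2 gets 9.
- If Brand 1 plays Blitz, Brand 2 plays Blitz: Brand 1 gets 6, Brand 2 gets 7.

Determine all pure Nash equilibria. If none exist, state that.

Brand 1 against None: payoffs 8, 9, 5, 7 → best response Moderate.
Brand 1 against Light: payoffs 3, 1, 5, 7 → best response Blitz.
Brand 1 against Moderate: payoffs 5, 8, 0, 1 → best response Moderate.
Brand 1 against Heavy: payoffs 8, 7, 3, 6 → best response Light.
Brand 1 against Blitz: payoffs 7, 4, 1, 6 → best response Light.
Brand 2 against Light: payoffs 1, 5, 6, 2, 0 → best response Moderate.
Brand 2 against Moderate: payoffs 9, 6, 8, 1, 7 → best response None.
Brand 2 against Heavy: payoffs 6, 2, 5, 7, 1 → best response Heavy.
Brand 2 against Blitz: payoffs 3, 1, 2, 9, 7 → best response Heavy.
Mutual best responses: (Moderate, None).

(Moderate, None)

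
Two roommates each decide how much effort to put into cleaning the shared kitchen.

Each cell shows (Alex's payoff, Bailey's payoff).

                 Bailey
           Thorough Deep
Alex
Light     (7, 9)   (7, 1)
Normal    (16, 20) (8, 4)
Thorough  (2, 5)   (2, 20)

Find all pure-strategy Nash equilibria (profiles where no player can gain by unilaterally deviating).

For each player, find the best response to each opponent profile; mutual best responses are the pure NE.
Alex against Thorough: payoffs 7, 16, 2 → best response Normal.
Alex against Deep: payoffs 7, 8, 2 → best response Normal.
Bailey against Light: payoffs 9, 1 → best response Thorough.
Bailey against Normal: payoffs 20, 4 → best response Thorough.
Bailey against Thorough: payoffs 5, 20 → best response Deep.
Mutual best responses: (Normal, Thorough).

(Normal, Thorough)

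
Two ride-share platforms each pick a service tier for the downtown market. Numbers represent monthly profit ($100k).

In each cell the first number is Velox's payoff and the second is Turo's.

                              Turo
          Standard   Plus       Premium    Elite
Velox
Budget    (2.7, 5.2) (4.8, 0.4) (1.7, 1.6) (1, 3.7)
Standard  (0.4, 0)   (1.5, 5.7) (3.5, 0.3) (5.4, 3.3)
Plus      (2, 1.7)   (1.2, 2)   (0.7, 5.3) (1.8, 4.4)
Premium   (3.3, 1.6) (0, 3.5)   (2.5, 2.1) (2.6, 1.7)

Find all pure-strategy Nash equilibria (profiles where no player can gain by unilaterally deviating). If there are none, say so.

none

For each player, find the best response to each opponent profile; mutual best responses are the pure NE.
Velox against Standard: payoffs 2.7, 0.4, 2, 3.3 → best response Premium.
Velox against Plus: payoffs 4.8, 1.5, 1.2, 0 → best response Budget.
Velox against Premium: payoffs 1.7, 3.5, 0.7, 2.5 → best response Standard.
Velox against Elite: payoffs 1, 5.4, 1.8, 2.6 → best response Standard.
Turo against Budget: payoffs 5.2, 0.4, 1.6, 3.7 → best response Standard.
Turo against Standard: payoffs 0, 5.7, 0.3, 3.3 → best response Plus.
Turo against Plus: payoffs 1.7, 2, 5.3, 4.4 → best response Premium.
Turo against Premium: payoffs 1.6, 3.5, 2.1, 1.7 → best response Plus.
No profile is a mutual best response for all players.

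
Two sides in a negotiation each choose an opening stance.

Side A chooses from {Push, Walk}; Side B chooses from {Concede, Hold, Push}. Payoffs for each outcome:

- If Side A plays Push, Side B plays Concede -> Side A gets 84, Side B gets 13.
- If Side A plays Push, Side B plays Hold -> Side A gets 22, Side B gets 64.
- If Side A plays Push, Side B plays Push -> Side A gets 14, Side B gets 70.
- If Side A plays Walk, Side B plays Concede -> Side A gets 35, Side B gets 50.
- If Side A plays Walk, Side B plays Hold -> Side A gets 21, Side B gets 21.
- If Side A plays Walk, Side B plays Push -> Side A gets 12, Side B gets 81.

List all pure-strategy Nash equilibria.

(Push, Push)

(Push, Concede): Side B can switch to Hold (13 → 64). Not NE.
(Push, Hold): Side B can switch to Push (64 → 70). Not NE.
(Push, Push): Side A gets 14, best alternative 12; Side B gets 70, best alternative 64. No profitable deviation — NE.
(Walk, Concede): Side A can switch to Push (35 → 84). Not NE.
(Walk, Hold): Side A can switch to Push (21 → 22). Not NE.
(Walk, Push): Side A can switch to Push (12 → 14). Not NE.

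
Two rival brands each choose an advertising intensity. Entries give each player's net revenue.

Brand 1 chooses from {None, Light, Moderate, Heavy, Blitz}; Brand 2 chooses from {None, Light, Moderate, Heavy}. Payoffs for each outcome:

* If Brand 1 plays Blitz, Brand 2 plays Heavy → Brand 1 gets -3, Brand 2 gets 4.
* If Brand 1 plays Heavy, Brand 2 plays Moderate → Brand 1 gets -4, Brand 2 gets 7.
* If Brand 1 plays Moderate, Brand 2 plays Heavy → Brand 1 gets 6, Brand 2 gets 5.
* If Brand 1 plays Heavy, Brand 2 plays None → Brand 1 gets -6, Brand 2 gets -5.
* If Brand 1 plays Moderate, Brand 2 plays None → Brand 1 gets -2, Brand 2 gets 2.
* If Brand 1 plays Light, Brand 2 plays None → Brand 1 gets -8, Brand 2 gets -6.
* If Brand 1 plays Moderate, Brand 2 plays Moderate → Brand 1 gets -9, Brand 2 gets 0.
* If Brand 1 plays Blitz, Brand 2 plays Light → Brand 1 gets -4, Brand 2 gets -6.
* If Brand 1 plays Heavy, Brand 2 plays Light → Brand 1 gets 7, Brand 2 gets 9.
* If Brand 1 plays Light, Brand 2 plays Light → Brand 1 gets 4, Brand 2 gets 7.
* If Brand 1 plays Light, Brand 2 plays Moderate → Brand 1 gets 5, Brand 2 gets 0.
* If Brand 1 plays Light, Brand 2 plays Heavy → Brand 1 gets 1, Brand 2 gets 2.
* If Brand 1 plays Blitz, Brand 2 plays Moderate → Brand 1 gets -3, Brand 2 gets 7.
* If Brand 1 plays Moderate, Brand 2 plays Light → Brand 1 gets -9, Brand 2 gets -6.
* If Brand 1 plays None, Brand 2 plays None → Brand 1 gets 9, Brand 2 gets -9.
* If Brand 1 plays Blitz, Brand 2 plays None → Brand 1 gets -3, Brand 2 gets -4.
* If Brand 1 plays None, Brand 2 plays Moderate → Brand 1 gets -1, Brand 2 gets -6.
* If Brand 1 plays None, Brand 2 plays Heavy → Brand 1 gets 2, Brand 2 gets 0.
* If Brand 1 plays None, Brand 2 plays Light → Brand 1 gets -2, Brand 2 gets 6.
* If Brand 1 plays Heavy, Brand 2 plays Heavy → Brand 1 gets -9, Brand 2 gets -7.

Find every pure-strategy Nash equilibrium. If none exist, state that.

Pure-strategy Nash equilibria: (Moderate, Heavy) and (Heavy, Light)

(None, None): Brand 2 can switch to Light (-9 → 6). Not NE.
(None, Light): Brand 1 can switch to Light (-2 → 4). Not NE.
(None, Moderate): Brand 1 can switch to Light (-1 → 5). Not NE.
(None, Heavy): Brand 1 can switch to Moderate (2 → 6). Not NE.
(Light, None): Brand 1 can switch to None (-8 → 9). Not NE.
(Light, Light): Brand 1 can switch to Heavy (4 → 7). Not NE.
(Moderate, Heavy): Brand 1 gets 6, best alternative 2; Brand 2 gets 5, best alternative 2. No profitable deviation — NE.
(Heavy, Light): Brand 1 gets 7, best alternative 4; Brand 2 gets 9, best alternative 7. No profitable deviation — NE.
(The remaining 12 profiles each have a profitable deviation by the same check.)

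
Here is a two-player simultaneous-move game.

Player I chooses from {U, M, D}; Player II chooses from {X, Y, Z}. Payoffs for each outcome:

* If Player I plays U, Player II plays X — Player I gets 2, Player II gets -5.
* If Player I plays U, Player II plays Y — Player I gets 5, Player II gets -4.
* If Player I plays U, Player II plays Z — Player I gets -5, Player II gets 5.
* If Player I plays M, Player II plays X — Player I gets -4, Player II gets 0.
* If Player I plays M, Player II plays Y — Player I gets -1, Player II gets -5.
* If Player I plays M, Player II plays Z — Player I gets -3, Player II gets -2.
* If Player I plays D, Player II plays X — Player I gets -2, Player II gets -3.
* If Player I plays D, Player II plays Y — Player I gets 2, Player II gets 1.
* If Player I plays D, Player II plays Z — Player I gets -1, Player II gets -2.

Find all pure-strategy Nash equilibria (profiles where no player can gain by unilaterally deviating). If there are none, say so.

For each player, find the best response to each opponent profile; mutual best responses are the pure NE.
Player I against X: payoffs 2, -4, -2 → best response U.
Player I against Y: payoffs 5, -1, 2 → best response U.
Player I against Z: payoffs -5, -3, -1 → best response D.
Player II against U: payoffs -5, -4, 5 → best response Z.
Player II against M: payoffs 0, -5, -2 → best response X.
Player II against D: payoffs -3, 1, -2 → best response Y.
No profile is a mutual best response for all players.

none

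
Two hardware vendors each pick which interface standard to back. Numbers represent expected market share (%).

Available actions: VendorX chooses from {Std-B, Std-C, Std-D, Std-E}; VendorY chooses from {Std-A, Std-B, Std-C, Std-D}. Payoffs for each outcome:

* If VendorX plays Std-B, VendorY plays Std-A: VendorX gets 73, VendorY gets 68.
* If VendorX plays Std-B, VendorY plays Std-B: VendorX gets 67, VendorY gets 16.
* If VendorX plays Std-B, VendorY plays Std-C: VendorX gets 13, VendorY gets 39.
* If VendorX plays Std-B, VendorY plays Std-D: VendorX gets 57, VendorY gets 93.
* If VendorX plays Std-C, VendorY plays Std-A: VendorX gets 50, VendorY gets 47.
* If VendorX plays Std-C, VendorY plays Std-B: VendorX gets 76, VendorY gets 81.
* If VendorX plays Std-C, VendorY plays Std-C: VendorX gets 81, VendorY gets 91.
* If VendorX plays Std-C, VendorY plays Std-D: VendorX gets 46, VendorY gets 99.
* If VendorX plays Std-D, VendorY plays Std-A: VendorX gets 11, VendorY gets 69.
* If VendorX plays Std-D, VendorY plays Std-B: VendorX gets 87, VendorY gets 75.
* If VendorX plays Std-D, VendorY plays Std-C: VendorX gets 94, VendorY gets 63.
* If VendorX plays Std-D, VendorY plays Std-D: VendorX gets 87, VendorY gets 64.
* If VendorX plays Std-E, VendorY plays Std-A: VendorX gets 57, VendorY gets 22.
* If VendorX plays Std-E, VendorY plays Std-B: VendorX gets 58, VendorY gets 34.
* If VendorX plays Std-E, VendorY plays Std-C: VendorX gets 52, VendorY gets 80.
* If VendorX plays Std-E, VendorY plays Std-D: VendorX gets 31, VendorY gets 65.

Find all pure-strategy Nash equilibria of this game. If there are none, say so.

(Std-D, Std-B)

VendorX against Std-A: payoffs 73, 50, 11, 57 → best response Std-B.
VendorX against Std-B: payoffs 67, 76, 87, 58 → best response Std-D.
VendorX against Std-C: payoffs 13, 81, 94, 52 → best response Std-D.
VendorX against Std-D: payoffs 57, 46, 87, 31 → best response Std-D.
VendorY against Std-B: payoffs 68, 16, 39, 93 → best response Std-D.
VendorY against Std-C: payoffs 47, 81, 91, 99 → best response Std-D.
VendorY against Std-D: payoffs 69, 75, 63, 64 → best response Std-B.
VendorY against Std-E: payoffs 22, 34, 80, 65 → best response Std-C.
Mutual best responses: (Std-D, Std-B).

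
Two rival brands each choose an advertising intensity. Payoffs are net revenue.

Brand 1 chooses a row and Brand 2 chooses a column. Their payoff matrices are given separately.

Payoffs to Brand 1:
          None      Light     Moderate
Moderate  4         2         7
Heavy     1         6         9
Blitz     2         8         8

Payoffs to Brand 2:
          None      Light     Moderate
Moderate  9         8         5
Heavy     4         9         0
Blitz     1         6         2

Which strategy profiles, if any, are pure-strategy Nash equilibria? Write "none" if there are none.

Brand 1 against None: payoffs 4, 1, 2 → best response Moderate.
Brand 1 against Light: payoffs 2, 6, 8 → best response Blitz.
Brand 1 against Moderate: payoffs 7, 9, 8 → best response Heavy.
Brand 2 against Moderate: payoffs 9, 8, 5 → best response None.
Brand 2 against Heavy: payoffs 4, 9, 0 → best response Light.
Brand 2 against Blitz: payoffs 1, 6, 2 → best response Light.
Mutual best responses: (Moderate, None); (Blitz, Light).

The pure Nash equilibria are (Moderate, None) and (Blitz, Light).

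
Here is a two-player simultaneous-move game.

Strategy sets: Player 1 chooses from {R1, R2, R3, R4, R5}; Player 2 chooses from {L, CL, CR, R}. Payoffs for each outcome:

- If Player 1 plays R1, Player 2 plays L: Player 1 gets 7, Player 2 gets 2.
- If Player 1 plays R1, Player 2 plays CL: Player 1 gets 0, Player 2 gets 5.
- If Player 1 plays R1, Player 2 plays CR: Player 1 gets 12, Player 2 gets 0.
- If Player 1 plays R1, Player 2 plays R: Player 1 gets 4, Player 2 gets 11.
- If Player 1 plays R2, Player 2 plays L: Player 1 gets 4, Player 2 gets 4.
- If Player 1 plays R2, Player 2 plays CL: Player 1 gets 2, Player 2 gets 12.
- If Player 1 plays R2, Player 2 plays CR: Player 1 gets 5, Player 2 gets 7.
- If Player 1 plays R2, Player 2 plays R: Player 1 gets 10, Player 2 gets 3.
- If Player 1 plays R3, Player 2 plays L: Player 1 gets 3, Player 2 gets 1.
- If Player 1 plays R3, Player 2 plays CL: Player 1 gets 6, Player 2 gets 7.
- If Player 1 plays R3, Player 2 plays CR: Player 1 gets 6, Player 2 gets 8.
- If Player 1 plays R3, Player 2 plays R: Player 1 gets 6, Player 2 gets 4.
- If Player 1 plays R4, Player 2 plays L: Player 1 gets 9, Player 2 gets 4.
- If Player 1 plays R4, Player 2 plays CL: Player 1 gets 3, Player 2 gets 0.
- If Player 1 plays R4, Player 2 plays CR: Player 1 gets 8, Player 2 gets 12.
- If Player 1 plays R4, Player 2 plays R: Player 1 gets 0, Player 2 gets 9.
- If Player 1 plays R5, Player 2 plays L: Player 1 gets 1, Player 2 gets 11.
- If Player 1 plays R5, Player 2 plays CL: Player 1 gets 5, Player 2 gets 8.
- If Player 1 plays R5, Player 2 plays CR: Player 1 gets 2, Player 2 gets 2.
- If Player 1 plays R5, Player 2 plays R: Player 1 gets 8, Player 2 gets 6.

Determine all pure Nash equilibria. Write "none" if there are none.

No pure-strategy Nash equilibrium.

Player 1 against L: payoffs 7, 4, 3, 9, 1 → best response R4.
Player 1 against CL: payoffs 0, 2, 6, 3, 5 → best response R3.
Player 1 against CR: payoffs 12, 5, 6, 8, 2 → best response R1.
Player 1 against R: payoffs 4, 10, 6, 0, 8 → best response R2.
Player 2 against R1: payoffs 2, 5, 0, 11 → best response R.
Player 2 against R2: payoffs 4, 12, 7, 3 → best response CL.
Player 2 against R3: payoffs 1, 7, 8, 4 → best response CR.
Player 2 against R4: payoffs 4, 0, 12, 9 → best response CR.
Player 2 against R5: payoffs 11, 8, 2, 6 → best response L.
No profile is a mutual best response for all players.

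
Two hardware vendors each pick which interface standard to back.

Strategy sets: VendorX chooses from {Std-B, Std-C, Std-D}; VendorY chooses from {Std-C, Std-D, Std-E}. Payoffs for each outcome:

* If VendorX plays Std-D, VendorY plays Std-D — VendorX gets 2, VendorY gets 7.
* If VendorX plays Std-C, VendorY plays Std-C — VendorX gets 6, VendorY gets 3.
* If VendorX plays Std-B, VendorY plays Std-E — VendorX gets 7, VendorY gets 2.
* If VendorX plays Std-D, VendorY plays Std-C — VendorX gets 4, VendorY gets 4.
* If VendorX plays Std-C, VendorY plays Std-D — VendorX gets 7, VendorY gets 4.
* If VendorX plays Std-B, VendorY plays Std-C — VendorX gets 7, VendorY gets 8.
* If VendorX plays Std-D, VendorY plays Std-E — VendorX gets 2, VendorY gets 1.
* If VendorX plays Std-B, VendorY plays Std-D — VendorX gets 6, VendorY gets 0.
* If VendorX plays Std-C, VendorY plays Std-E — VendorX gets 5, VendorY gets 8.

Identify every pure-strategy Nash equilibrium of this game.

The unique pure-strategy Nash equilibrium is (Std-B, Std-C).

For each strategy profile, look for a profitable unilateral deviation.
(Std-B, Std-C): VendorX gets 7, best alternative 6; VendorY gets 8, best alternative 2. No profitable deviation — NE.
(Std-B, Std-D): VendorX can switch to Std-C (6 → 7). Not NE.
(Std-B, Std-E): VendorY can switch to Std-C (2 → 8). Not NE.
(Std-C, Std-C): VendorX can switch to Std-B (6 → 7). Not NE.
(Std-C, Std-D): VendorY can switch to Std-E (4 → 8). Not NE.
(Std-C, Std-E): VendorX can switch to Std-B (5 → 7). Not NE.
(Std-D, Std-C): VendorX can switch to Std-B (4 → 7). Not NE.
(Std-D, Std-D): VendorX can switch to Std-B (2 → 6). Not NE.
(Std-D, Std-E): VendorX can switch to Std-B (2 → 7). Not NE.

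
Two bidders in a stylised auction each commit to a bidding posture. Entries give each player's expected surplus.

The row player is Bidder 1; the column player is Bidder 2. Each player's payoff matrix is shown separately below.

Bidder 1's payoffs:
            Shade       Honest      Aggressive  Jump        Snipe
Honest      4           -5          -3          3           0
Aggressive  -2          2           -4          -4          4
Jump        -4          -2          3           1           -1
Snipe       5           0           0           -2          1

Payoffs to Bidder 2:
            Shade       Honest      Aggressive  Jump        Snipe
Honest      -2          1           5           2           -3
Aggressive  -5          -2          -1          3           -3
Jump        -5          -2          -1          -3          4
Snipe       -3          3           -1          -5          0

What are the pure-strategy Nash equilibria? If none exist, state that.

Bidder 1 against Shade: payoffs 4, -2, -4, 5 → best response Snipe.
Bidder 1 against Honest: payoffs -5, 2, -2, 0 → best response Aggressive.
Bidder 1 against Aggressive: payoffs -3, -4, 3, 0 → best response Jump.
Bidder 1 against Jump: payoffs 3, -4, 1, -2 → best response Honest.
Bidder 1 against Snipe: payoffs 0, 4, -1, 1 → best response Aggressive.
Bidder 2 against Honest: payoffs -2, 1, 5, 2, -3 → best response Aggressive.
Bidder 2 against Aggressive: payoffs -5, -2, -1, 3, -3 → best response Jump.
Bidder 2 against Jump: payoffs -5, -2, -1, -3, 4 → best response Snipe.
Bidder 2 against Snipe: payoffs -3, 3, -1, -5, 0 → best response Honest.
No profile is a mutual best response for all players.

This game has no pure Nash equilibrium.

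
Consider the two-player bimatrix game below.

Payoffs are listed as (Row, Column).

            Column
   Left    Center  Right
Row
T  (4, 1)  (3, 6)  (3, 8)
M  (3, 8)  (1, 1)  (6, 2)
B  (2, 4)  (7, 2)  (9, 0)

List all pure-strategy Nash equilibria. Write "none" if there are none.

none

For each player, find the best response to each opponent profile; mutual best responses are the pure NE.
Row against Left: payoffs 4, 3, 2 → best response T.
Row against Center: payoffs 3, 1, 7 → best response B.
Row against Right: payoffs 3, 6, 9 → best response B.
Column against T: payoffs 1, 6, 8 → best response Right.
Column against M: payoffs 8, 1, 2 → best response Left.
Column against B: payoffs 4, 2, 0 → best response Left.
No profile is a mutual best response for all players.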